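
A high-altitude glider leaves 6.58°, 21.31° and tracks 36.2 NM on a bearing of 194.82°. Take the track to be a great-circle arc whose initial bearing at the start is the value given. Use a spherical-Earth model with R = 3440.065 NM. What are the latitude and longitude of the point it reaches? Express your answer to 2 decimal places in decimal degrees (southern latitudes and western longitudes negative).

latitude 6.00°, longitude 21.15°

The arc subtends δ = 36.2/3440.065 = 0.010523 rad at the centre.
Converting: φ₁ = 0.114843 rad, θ = 3.400250 rad.
Destination latitude: φ₂ = arcsin( sin φ₁ cos δ + cos φ₁ sin δ cos θ ) = arcsin(0.104478) = 6.00°.
For the longitude increment, Δλ = atan2( sin θ sin δ cos φ₁, cos δ − sin φ₁ sin φ₂ ) = atan2(-0.002674, 0.987972) = -0.16°.
Hence λ₂ = 21.31° + -0.16° = 21.15°.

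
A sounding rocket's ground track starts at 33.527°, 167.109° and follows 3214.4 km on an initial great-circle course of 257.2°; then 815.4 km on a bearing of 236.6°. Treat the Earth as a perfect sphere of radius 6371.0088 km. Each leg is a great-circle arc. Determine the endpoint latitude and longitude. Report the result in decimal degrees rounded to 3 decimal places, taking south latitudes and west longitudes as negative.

latitude 19.053°, longitude 129.777°

Apply the spherical direct solution leg by leg, carrying full precision between legs.
Leg 1: from (33.527°, 167.109°), δ = 3214.4/6371.0088 = 0.504535 rad, θ = 257.2° → φ = 23.218°, λ = 136.250°.
Leg 2: from (23.218°, 136.250°), δ = 815.4/6371.0088 = 0.127986 rad, θ = 236.6° → φ = 19.053°, λ = 129.777°.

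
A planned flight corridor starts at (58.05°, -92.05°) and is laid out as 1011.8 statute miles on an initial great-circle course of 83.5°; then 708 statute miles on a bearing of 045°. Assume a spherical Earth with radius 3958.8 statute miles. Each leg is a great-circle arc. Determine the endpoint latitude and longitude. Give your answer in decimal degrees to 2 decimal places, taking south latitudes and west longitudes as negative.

latitude 63.10°, longitude -48.66°

Apply the spherical direct solution leg by leg, carrying full precision between legs.
Leg 1: from (58.05°, -92.05°), δ = 1011.8/3958.8 = 0.255582 rad, θ = 83.5° → φ = 56.73°, λ = -64.80°.
Leg 2: from (56.73°, -64.80°), δ = 708/3958.8 = 0.178842 rad, θ = 45° → φ = 63.10°, λ = -48.66°.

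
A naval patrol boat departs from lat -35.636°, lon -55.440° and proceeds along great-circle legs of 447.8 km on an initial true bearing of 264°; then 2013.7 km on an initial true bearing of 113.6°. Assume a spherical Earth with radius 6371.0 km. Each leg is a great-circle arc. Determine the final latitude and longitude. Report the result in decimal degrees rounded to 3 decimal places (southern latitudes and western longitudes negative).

Apply the spherical direct solution leg by leg, carrying full precision between legs.
Leg 1: from (-35.636°, -55.440°), δ = 447.8/6371 = 0.070287 rad, θ = 264° → φ = -35.956°, λ = -60.390°.
Leg 2: from (-35.956°, -60.390°), δ = 2013.7/6371 = 0.316073 rad, θ = 113.6° → φ = -41.209°, λ = -38.142°.

latitude -41.209°, longitude -38.142°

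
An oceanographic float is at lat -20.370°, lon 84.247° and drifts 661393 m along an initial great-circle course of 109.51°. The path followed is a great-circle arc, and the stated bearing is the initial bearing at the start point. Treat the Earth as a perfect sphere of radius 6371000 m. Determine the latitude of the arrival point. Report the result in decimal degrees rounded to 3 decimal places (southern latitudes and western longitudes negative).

latitude -22.250°

δ = 661393/6371000 = 0.103813 rad (5.9481°).
Start latitude φ₁ = -0.355524 rad; initial bearing θ = 1.911310 rad.
Applying the spherical law of cosines for sides, sin φ₂ = sin φ₁ cos δ + cos φ₁ sin δ cos θ = -0.378651, so φ₂ = -22.250°.
For the longitude increment, Δλ = atan2( sin θ sin δ cos φ₁, cos δ − sin φ₁ sin φ₂ ) = atan2(0.091569, 0.862815) = 6.058°.
λ₂ = 84.247° + 6.058° = 90.305°.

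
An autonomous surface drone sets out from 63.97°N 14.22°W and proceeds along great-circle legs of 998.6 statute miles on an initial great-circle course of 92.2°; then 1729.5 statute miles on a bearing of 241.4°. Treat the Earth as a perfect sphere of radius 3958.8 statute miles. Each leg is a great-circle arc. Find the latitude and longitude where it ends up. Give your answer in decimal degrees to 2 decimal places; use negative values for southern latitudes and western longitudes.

latitude 43.10°, longitude -14.89°

Apply the spherical direct solution leg by leg, carrying full precision between legs.
Leg 1: from (63.97°, -14.22°), δ = 998.6/3958.8 = 0.252248 rad, θ = 92.2° → φ = 59.99°, λ = 15.69°.
Leg 2: from (59.99°, 15.69°), δ = 1729.5/3958.8 = 0.436875 rad, θ = 241.4° → φ = 43.10°, λ = -14.89°.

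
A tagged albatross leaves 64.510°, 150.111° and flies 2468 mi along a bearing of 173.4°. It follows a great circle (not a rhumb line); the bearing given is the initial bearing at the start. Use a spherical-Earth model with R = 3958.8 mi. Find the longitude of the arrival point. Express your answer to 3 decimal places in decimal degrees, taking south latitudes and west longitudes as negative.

δ = 2468/3958.8 = 0.623421 rad (35.7194°).
With φ₁ = 64.510° = 1.125912 rad and θ = 173.4° = 3.026401 rad:
Destination latitude: φ₂ = arcsin( sin φ₁ cos δ + cos φ₁ sin δ cos θ ) = arcsin(0.483275) = 28.900°.
For the longitude increment, Δλ = atan2( sin θ sin δ cos φ₁, cos δ − sin φ₁ sin φ₂ ) = atan2(0.028878, 0.375653) = 4.396°.
λ₂ = λ₁ + Δλ = 154.507°.

longitude 154.507°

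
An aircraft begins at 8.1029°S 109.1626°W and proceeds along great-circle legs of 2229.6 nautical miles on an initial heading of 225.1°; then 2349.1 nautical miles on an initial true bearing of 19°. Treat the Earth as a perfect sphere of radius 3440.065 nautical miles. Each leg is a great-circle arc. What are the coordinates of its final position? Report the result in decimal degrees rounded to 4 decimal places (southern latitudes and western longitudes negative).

latitude 5.1582°, longitude -127.6471°

Apply the spherical direct solution leg by leg, carrying full precision between legs.
Leg 1: from (-8.1029°, -109.1626°), δ = 2229.6/3440.065 = 0.648127 rad, θ = 225.1° → φ = -32.2927°, λ = -139.5512°.
Leg 2: from (-32.2927°, -139.5512°), δ = 2349.1/3440.065 = 0.682865 rad, θ = 19° → φ = 5.1582°, λ = -127.6471°.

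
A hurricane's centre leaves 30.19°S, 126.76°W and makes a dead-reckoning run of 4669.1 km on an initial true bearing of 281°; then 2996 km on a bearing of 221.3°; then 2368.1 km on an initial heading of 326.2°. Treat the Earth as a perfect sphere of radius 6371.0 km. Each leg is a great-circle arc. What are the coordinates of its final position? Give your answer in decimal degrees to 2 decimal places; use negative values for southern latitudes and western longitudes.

Apply the spherical direct solution leg by leg, carrying full precision between legs.
Leg 1: from (-30.19°, -126.76°), δ = 4669.1/6371 = 0.732868 rad, θ = 281° → φ = -15.27°, λ = -169.66°.
Leg 2: from (-15.27°, -169.66°), δ = 2996/6371 = 0.470256 rad, θ = 221.3° → φ = -34.28°, λ = 169.12°.
Leg 3: from (-34.28°, 169.12°), δ = 2368.1/6371 = 0.371700 rad, θ = 326.2° → φ = -15.98°, λ = 156.99°.

latitude -15.98°, longitude 156.99°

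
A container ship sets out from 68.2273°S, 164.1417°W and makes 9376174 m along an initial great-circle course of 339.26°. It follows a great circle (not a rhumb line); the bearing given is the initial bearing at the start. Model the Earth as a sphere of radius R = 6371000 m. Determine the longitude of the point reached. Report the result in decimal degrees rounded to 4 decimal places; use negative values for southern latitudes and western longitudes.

longitude 174.4956°

Central angle δ = d/R = 1.471696 rad.
Converting: φ₁ = -1.190791 rad, θ = 5.921204 rad.
Applying the spherical law of cosines for sides, sin φ₂ = sin φ₁ cos δ + cos φ₁ sin δ cos θ = 0.253306, so φ₂ = 14.6732°.
For the longitude increment, Δλ = atan2( sin θ sin δ cos φ₁, cos δ − sin φ₁ sin φ₂ ) = atan2(-0.130711, 0.334174) = -21.3627°.
λ₂ = -164.1417° + -21.3627° = -185.5044°, normalized to (−180°, 180°] → 174.4956°.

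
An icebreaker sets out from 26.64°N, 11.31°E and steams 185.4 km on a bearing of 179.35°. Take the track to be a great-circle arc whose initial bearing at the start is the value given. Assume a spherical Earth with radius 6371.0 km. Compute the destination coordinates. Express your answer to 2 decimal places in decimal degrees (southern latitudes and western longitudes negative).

Angular distance δ = d/R = 185.4 / 6371 = 0.029101 rad.
Start latitude φ₁ = 0.464956 rad; initial bearing θ = 3.130248 rad.
sin φ₂ = sin φ₁ cos δ + cos φ₁ sin δ cos θ = (0.448383)(0.999577) + (0.893841)(0.029097)(-0.999936) = 0.422187
φ₂ = asin(0.422187) = 0.435857 rad = 24.97°.
For the longitude increment, Δλ = atan2( sin θ sin δ cos φ₁, cos δ − sin φ₁ sin φ₂ ) = atan2(0.000295, 0.810275) = 0.02°.
λ₂ = 11.31° + 0.02° = 11.33°.

latitude 24.97°, longitude 11.33°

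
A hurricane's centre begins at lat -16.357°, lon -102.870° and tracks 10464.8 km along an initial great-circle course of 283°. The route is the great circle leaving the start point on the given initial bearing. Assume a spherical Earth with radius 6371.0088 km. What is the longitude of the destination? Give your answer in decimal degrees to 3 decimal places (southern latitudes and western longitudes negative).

longitude 166.799°

δ = 10464.8/6371.0088 = 1.642566 rad (94.1121°).
With φ₁ = -16.357° = -0.285484 rad and θ = 283° = 4.939282 rad:
Applying the spherical law of cosines for sides, sin φ₂ = sin φ₁ cos δ + cos φ₁ sin δ cos θ = 0.235485, so φ₂ = 13.620°.
Δλ = atan2( sin θ sin δ cos φ₁ , cos δ − sin φ₁ sin φ₂ ) = atan2(-0.932526, -0.005390) = -1.576576 rad = -90.331°.
λ₂ = -102.870° + -90.331° = -193.201°, normalized to (−180°, 180°] → 166.799°.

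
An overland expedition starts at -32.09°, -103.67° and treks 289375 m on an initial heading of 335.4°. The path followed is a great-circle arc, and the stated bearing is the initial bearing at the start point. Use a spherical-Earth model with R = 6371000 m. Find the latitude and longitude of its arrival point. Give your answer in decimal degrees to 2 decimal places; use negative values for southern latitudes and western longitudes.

latitude -29.72°, longitude -104.92°

Angular distance δ = d/R = 289375 / 6371000 = 0.045421 rad.
Start latitude φ₁ = -0.560076 rad; initial bearing θ = 5.853834 rad.
sin φ₂ = sin φ₁ cos δ + cos φ₁ sin δ cos θ = (-0.531251)(0.998969) + (0.847215)(0.045405)(0.909236) = -0.495726
φ₂ = asin(-0.495726) = -0.518671 rad = -29.72°.
Δλ = atan2( sin θ sin δ cos φ₁ , cos δ − sin φ₁ sin φ₂ ) = atan2(-0.016013, 0.735614) = -0.021765 rad = -1.25°.
Hence λ₂ = -103.67° + -1.25° = -104.92°.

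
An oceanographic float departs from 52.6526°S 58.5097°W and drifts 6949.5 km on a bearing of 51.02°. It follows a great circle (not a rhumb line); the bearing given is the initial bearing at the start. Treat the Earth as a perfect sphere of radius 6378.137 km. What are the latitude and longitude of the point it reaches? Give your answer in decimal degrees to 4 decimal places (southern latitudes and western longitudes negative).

latitude -1.7011°, longitude -14.9281°

Central angle δ = d/R = 1.089581 rad.
Converting: φ₁ = -0.918961 rad, θ = 0.890467 rad.
Destination latitude: φ₂ = arcsin( sin φ₁ cos δ + cos φ₁ sin δ cos θ ) = arcsin(-0.029686) = -1.7011°.
For the longitude increment, Δλ = atan2( sin θ sin δ cos φ₁, cos δ − sin φ₁ sin φ₂ ) = atan2(0.418029, 0.439257) = 43.5816°.
Hence λ₂ = -58.5097° + 43.5816° = -14.9281°.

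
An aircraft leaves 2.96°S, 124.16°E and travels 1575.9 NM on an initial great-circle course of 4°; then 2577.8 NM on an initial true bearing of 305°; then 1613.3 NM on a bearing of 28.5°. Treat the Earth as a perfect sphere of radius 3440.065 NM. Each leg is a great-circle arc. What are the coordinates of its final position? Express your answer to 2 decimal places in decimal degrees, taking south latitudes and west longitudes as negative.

Apply the spherical direct solution leg by leg, carrying full precision between legs.
Leg 1: from (-2.96°, 124.16°), δ = 1575.9/3440.065 = 0.458102 rad, θ = 4° → φ = 23.22°, λ = 126.08°.
Leg 2: from (23.22°, 126.08°), δ = 2577.8/3440.065 = 0.749346 rad, θ = 305° → φ = 40.37°, λ = 79.00°.
Leg 3: from (40.37°, 79.00°), δ = 1613.3/3440.065 = 0.468974 rad, θ = 28.5° → φ = 61.69°, λ = 106.05°.

latitude 61.69°, longitude 106.05°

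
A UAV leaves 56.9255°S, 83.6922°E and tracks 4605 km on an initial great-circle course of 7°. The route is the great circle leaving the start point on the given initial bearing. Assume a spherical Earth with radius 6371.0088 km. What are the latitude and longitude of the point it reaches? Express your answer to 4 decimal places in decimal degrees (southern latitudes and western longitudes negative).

latitude -15.6719°, longitude 88.4951°

Central angle δ = d/R = 0.722805 rad.
Start latitude φ₁ = -0.993537 rad; initial bearing θ = 0.122173 rad.
Applying the spherical law of cosines for sides, sin φ₂ = sin φ₁ cos δ + cos φ₁ sin δ cos θ = -0.270128, so φ₂ = -15.6719°.
Then Δλ = atan2(0.043994, 0.523596) = 0.083826 rad, from sin θ sin δ cos φ₁ over cos δ − sin φ₁ sin φ₂.
λ₂ = 83.6922° + 4.8029° = 88.4951°.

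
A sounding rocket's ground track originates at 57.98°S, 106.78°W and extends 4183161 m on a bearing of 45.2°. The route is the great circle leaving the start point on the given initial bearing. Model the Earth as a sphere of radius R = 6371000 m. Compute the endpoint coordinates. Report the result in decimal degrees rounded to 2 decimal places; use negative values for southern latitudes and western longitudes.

Angular distance δ = d/R = 4183161 / 6371000 = 0.656594 rad.
Start latitude φ₁ = -1.011942 rad; initial bearing θ = 0.788889 rad.
Destination latitude: φ₂ = arcsin( sin φ₁ cos δ + cos φ₁ sin δ cos θ ) = arcsin(-0.443513) = -26.33°.
For the longitude increment, Δλ = atan2( sin θ sin δ cos φ₁, cos δ − sin φ₁ sin φ₂ ) = atan2(0.229656, 0.416037) = 28.90°.
λ₂ = λ₁ + Δλ = -77.88°.

latitude -26.33°, longitude -77.88°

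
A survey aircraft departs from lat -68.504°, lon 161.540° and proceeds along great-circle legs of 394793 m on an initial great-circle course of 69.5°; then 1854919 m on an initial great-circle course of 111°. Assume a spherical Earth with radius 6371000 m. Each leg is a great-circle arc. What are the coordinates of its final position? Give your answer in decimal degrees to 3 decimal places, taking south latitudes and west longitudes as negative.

Apply the spherical direct solution leg by leg, carrying full precision between legs.
Leg 1: from (-68.504°, 161.540°), δ = 394793/6371000 = 0.061967 rad, θ = 69.5° → φ = -67.030°, λ = 170.088°.
Leg 2: from (-67.030°, 170.088°), δ = 1854919/6371000 = 0.291150 rad, θ = 111° → φ = -67.236°, λ = -146.076°.

latitude -67.236°, longitude -146.076°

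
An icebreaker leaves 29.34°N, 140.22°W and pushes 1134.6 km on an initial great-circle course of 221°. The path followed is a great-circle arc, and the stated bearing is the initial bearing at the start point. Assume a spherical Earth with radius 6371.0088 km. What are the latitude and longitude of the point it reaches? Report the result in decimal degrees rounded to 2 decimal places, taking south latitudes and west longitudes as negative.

Central angle δ = d/R = 0.178088 rad.
With φ₁ = 29.34° = 0.512080 rad and θ = 221° = 3.857178 rad:
sin φ₂ = sin φ₁ cos δ + cos φ₁ sin δ cos θ = (0.489991)(0.984184) + (0.871727)(0.177148)(-0.754710) = 0.365696
φ₂ = asin(0.365696) = 0.374380 rad = 21.45°.
Δλ = atan2( sin θ sin δ cos φ₁ , cos δ − sin φ₁ sin φ₂ ) = atan2(-0.101312, 0.804997) = -0.125196 rad = -7.17°.
λ₂ = -140.22° + -7.17° = -147.39°.

latitude 21.45°, longitude -147.39°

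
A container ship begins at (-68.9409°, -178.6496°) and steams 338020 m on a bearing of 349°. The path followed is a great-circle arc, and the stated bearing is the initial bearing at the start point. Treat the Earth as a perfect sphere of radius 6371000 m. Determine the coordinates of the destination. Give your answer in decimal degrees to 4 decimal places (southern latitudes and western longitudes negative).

The arc subtends δ = 338020/6371000 = 0.053056 rad at the centre.
Start latitude φ₁ = -1.203246 rad; initial bearing θ = 6.091199 rad.
Destination latitude: φ₂ = arcsin( sin φ₁ cos δ + cos φ₁ sin δ cos θ ) = arcsin(-0.913192) = -65.9502°.
For the longitude increment, Δλ = atan2( sin θ sin δ cos φ₁, cos δ − sin φ₁ sin φ₂ ) = atan2(-0.003636, 0.146393) = -1.4228°.
λ₂ = -178.6496° + -1.4228° = -180.0724°, normalized to (−180°, 180°] → 179.9276°.

latitude -65.9502°, longitude 179.9276°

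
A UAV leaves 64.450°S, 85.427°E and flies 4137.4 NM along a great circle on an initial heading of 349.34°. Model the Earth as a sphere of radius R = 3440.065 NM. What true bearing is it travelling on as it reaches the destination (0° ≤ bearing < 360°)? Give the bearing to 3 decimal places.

final bearing 355.412°

δ = 4137.4/3440.065 = 1.202710 rad (68.9102°).
With φ₁ = -64.450° = -1.124865 rad and θ = 349.34° = 6.097133 rad:
Destination latitude: φ₂ = arcsin( sin φ₁ cos δ + cos φ₁ sin δ cos θ ) = arcsin(0.070822) = 4.061°.
Then Δλ = atan2(-0.074438, 0.423727) = -0.173900 rad, from sin θ sin δ cos φ₁ over cos δ − sin φ₁ sin φ₂.
λ₂ = 85.427° + -9.964° = 75.463°.
The forward bearing on arrival equals the back-azimuth from the destination plus 180°.
Back-azimuth from P₂ (4.061°, 75.463°) to P₁ (-64.450°, 85.427°), with Δλ' = λ₁ − λ₂ = 9.964°: atan2( sin Δλ' cos φ₁ , cos φ₂ sin φ₁ − sin φ₂ cos φ₁ cos Δλ' ) = 175.412°.
Final bearing = (175.412° + 180°) mod 360° = 355.412°.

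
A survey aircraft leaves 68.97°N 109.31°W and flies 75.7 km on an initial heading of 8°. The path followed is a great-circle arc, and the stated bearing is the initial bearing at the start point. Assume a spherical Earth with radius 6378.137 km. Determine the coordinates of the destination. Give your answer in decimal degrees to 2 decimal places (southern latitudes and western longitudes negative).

latitude 69.64°, longitude -109.04°

Central angle δ = d/R = 0.011869 rad.
Converting: φ₁ = 1.203754 rad, θ = 0.139626 rad.
Destination latitude: φ₂ = arcsin( sin φ₁ cos δ + cos φ₁ sin δ cos θ ) = arcsin(0.937545) = 69.64°.
For the longitude increment, Δλ = atan2( sin θ sin δ cos φ₁, cos δ − sin φ₁ sin φ₂ ) = atan2(0.000593, 0.124832) = 0.27°.
λ₂ = -109.31° + 0.27° = -109.04°.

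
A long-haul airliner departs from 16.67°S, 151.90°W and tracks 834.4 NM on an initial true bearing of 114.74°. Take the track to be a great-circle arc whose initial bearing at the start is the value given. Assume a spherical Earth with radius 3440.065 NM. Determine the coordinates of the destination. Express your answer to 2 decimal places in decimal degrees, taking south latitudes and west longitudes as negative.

δ = 834.4/3440.065 = 0.242554 rad (13.8973°).
With φ₁ = -16.67° = -0.290946 rad and θ = 114.74° = 2.002591 rad:
Destination latitude: φ₂ = arcsin( sin φ₁ cos δ + cos φ₁ sin δ cos θ ) = arcsin(-0.374754) = -22.01°.
Then Δλ = atan2(0.208970, 0.863226) = 0.237511 rad, from sin θ sin δ cos φ₁ over cos δ − sin φ₁ sin φ₂.
λ₂ = λ₁ + Δλ = -138.29°.

latitude -22.01°, longitude -138.29°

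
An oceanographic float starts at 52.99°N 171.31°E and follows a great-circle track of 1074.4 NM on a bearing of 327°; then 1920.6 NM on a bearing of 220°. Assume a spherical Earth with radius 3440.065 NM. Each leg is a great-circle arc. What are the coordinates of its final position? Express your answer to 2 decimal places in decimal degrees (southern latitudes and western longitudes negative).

latitude 37.76°, longitude 121.29°

Apply the spherical direct solution leg by leg, carrying full precision between legs.
Leg 1: from (52.99°, 171.31°), δ = 1074.4/3440.065 = 0.312320 rad, θ = 327° → φ = 66.21°, λ = 146.80°.
Leg 2: from (66.21°, 146.80°), δ = 1920.6/3440.065 = 0.558303 rad, θ = 220° → φ = 37.76°, λ = 121.29°.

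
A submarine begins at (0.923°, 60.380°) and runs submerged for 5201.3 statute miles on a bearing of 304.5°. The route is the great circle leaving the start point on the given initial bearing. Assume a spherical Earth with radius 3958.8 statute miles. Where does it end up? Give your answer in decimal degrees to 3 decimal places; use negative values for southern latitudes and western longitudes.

Angular distance δ = d/R = 5201.3 / 3958.8 = 1.313858 rad.
With φ₁ = 0.923° = 0.016109 rad and θ = 304.5° = 5.314528 rad:
Applying the spherical law of cosines for sides, sin φ₂ = sin φ₁ cos δ + cos φ₁ sin δ cos θ = 0.551835, so φ₂ = 33.493°.
Then Δλ = atan2(-0.796969, 0.245231) = -1.272286 rad, from sin θ sin δ cos φ₁ over cos δ − sin φ₁ sin φ₂.
Hence λ₂ = 60.380° + -72.897° = -12.517°.

latitude 33.493°, longitude -12.517°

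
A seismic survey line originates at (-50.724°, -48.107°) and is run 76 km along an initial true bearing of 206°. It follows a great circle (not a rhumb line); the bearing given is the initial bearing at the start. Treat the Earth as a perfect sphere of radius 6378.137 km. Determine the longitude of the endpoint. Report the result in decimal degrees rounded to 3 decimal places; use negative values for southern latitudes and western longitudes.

Angular distance δ = d/R = 76 / 6378.137 = 0.011916 rad.
Start latitude φ₁ = -0.885301 rad; initial bearing θ = 3.595378 rad.
Destination latitude: φ₂ = arcsin( sin φ₁ cos δ + cos φ₁ sin δ cos θ ) = arcsin(-0.780830) = -51.337°.
For the longitude increment, Δλ = atan2( sin θ sin δ cos φ₁, cos δ − sin φ₁ sin φ₂ ) = atan2(-0.003307, 0.395484) = -0.479°.
Hence λ₂ = -48.107° + -0.479° = -48.586°.

longitude -48.586°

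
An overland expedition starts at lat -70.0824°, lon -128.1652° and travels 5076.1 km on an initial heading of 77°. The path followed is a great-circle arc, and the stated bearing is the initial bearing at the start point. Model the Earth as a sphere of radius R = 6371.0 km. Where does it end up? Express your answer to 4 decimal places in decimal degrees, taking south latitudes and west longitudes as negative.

δ = 5076.1/6371 = 0.796751 rad (45.6505°).
Start latitude φ₁ = -1.223169 rad; initial bearing θ = 1.343904 rad.
Applying the spherical law of cosines for sides, sin φ₂ = sin φ₁ cos δ + cos φ₁ sin δ cos θ = -0.602420, so φ₂ = -37.0434°.
For the longitude increment, Δλ = atan2( sin θ sin δ cos φ₁, cos δ − sin φ₁ sin φ₂ ) = atan2(0.237364, 0.132648) = 60.8019°.
Hence λ₂ = -128.1652° + 60.8019° = -67.3633°.

latitude -37.0434°, longitude -67.3633°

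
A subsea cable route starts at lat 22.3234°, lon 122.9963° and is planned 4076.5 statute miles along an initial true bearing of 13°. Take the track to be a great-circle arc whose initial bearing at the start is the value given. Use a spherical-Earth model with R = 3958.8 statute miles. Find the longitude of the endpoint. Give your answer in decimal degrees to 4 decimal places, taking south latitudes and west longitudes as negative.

longitude 173.4492°

Central angle δ = d/R = 1.029731 rad.
Start latitude φ₁ = 0.389617 rad; initial bearing θ = 0.226893 rad.
sin φ₂ = sin φ₁ cos δ + cos φ₁ sin δ cos θ = (0.379834)(0.515049) + (0.925055)(0.857161)(0.974370) = 0.968231
φ₂ = asin(0.968231) = 1.318057 rad = 75.5191°.
For the longitude increment, Δλ = atan2( sin θ sin δ cos φ₁, cos δ − sin φ₁ sin φ₂ ) = atan2(0.178368, 0.147282) = 50.4529°.
λ₂ = 122.9963° + 50.4529° = 173.4492°.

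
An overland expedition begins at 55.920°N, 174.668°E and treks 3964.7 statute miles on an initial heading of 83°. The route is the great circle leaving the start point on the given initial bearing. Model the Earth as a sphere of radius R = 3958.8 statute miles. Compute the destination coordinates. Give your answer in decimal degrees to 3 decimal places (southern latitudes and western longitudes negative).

Central angle δ = d/R = 1.001490 rad.
Converting: φ₁ = 0.975988 rad, θ = 1.448623 rad.
sin φ₂ = sin φ₁ cos δ + cos φ₁ sin δ cos θ = (0.828256)(0.539048) + (0.560350)(0.842275)(0.121869) = 0.503988
φ₂ = asin(0.503988) = 0.528210 rad = 30.264°.
For the longitude increment, Δλ = atan2( sin θ sin δ cos φ₁, cos δ − sin φ₁ sin φ₂ ) = atan2(0.468451, 0.121617) = 75.446°.
λ₂ = 174.668° + 75.446° = 250.114°, normalized to (−180°, 180°] → -109.886°.

latitude 30.264°, longitude -109.886°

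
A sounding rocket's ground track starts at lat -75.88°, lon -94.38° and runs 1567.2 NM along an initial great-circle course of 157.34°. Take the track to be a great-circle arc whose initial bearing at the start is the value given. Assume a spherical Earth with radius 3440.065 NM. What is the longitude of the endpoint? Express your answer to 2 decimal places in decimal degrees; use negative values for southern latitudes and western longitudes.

longitude 41.48°

δ = 1567.2/3440.065 = 0.455573 rad (26.1024°).
Start latitude φ₁ = -1.324356 rad; initial bearing θ = 2.746101 rad.
sin φ₂ = sin φ₁ cos δ + cos φ₁ sin δ cos θ = (-0.969787)(0.898009) + (0.243954)(0.439977)(-0.922807) = -0.969926
φ₂ = asin(-0.969926) = -1.324927 rad = -75.91°.
Then Δλ = atan2(0.041352, -0.042612) = 2.371209 rad, from sin θ sin δ cos φ₁ over cos δ − sin φ₁ sin φ₂.
λ₂ = λ₁ + Δλ = 41.48°.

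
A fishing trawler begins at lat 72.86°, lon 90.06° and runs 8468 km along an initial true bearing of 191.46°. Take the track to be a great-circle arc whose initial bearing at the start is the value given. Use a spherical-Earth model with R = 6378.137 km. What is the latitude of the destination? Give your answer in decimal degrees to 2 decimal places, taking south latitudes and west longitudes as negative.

latitude -2.88°

The arc subtends δ = 8468/6378.137 = 1.327660 rad at the centre.
With φ₁ = 72.86° = 1.271647 rad and θ = 191.46° = 3.341607 rad:
Applying the spherical law of cosines for sides, sin φ₂ = sin φ₁ cos δ + cos φ₁ sin δ cos θ = -0.050282, so φ₂ = -2.88°.
Δλ = atan2( sin θ sin δ cos φ₁ , cos δ − sin φ₁ sin φ₂ ) = atan2(-0.056831, 0.288796) = -0.194305 rad = -11.13°.
Hence λ₂ = 90.06° + -11.13° = 78.93°.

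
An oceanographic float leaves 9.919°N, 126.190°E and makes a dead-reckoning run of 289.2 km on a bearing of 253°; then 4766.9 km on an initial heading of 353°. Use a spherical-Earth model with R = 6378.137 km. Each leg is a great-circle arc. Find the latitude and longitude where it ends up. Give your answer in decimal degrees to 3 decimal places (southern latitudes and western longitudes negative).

latitude 51.509°, longitude 116.025°

Apply the spherical direct solution leg by leg, carrying full precision between legs.
Leg 1: from (9.919°, 126.190°), δ = 289.2/6378.137 = 0.045342 rad, θ = 253° → φ = 9.150°, λ = 123.674°.
Leg 2: from (9.150°, 123.674°), δ = 4766.9/6378.137 = 0.747381 rad, θ = 353° → φ = 51.509°, λ = 116.025°.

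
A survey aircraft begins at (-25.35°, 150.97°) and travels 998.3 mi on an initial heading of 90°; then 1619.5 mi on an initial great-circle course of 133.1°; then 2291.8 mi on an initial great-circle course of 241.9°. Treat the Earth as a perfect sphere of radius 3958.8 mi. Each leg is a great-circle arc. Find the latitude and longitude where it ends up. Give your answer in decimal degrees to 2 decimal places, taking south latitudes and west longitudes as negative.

Apply the spherical direct solution leg by leg, carrying full precision between legs.
Leg 1: from (-25.35°, 150.97°), δ = 998.3/3958.8 = 0.252172 rad, θ = 90° → φ = -24.49°, λ = 166.88°.
Leg 2: from (-24.49°, 166.88°), δ = 1619.5/3958.8 = 0.409089 rad, θ = 133.1° → φ = -38.88°, λ = -171.21°.
Leg 3: from (-38.88°, -171.21°), δ = 2291.8/3958.8 = 0.578913 rad, θ = 241.9° → φ = -46.56°, λ = 144.22°.

latitude -46.56°, longitude 144.22°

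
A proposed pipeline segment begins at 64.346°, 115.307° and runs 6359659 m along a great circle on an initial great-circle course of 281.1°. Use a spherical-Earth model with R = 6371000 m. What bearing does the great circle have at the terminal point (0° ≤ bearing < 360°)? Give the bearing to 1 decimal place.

final bearing 210.8°

The arc subtends δ = 6359659/6371000 = 0.998220 rad at the centre.
Converting: φ₁ = 1.123050 rad, θ = 4.906121 rad.
sin φ₂ = sin φ₁ cos δ + cos φ₁ sin δ cos θ = (0.901425)(0.541799) + (0.432936)(0.840508)(0.192522) = 0.558447
φ₂ = asin(0.558447) = 0.592513 rad = 33.948°.
Δλ = atan2( sin θ sin δ cos φ₁ , cos δ − sin φ₁ sin φ₂ ) = atan2(-0.357078, 0.038401) = -1.463666 rad = -83.862°.
λ₂ = λ₁ + Δλ = 31.445°.
The forward bearing on arrival equals the back-azimuth from the destination plus 180°.
Back-azimuth from P₂ (33.9°, 31.4°) to P₁ (64.3°, 115.3°), with Δλ' = λ₁ − λ₂ = 83.9°: atan2( sin Δλ' cos φ₁ , cos φ₂ sin φ₁ − sin φ₂ cos φ₁ cos Δλ' ) = 30.8°.
Final bearing = (30.8° + 180°) mod 360° = 210.8°.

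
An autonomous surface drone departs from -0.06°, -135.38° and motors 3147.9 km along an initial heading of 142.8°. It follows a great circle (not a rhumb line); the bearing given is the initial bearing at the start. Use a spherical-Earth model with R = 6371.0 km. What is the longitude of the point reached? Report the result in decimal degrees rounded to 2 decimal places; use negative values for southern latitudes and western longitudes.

longitude -117.33°

Central angle δ = d/R = 0.494098 rad.
Converting: φ₁ = -0.001047 rad, θ = 2.492330 rad.
sin φ₂ = sin φ₁ cos δ + cos φ₁ sin δ cos θ = (-0.001047)(0.880397) + (0.999999)(0.474238)(-0.796530) = -0.378666
φ₂ = asin(-0.378666) = -0.388355 rad = -22.25°.
Δλ = atan2( sin θ sin δ cos φ₁ , cos δ − sin φ₁ sin φ₂ ) = atan2(0.286724, 0.880000) = 0.314975 rad = 18.05°.
λ₂ = λ₁ + Δλ = -117.33°.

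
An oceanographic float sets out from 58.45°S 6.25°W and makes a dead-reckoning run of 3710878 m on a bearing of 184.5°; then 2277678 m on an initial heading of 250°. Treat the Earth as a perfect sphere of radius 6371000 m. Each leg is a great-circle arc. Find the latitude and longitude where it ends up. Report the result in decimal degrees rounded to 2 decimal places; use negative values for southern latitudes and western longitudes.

latitude -70.35°, longitude 126.59°

Apply the spherical direct solution leg by leg, carrying full precision between legs.
Leg 1: from (-58.45°, -6.25°), δ = 3710878/6371000 = 0.582464 rad, θ = 184.5° → φ = -86.98°, λ = -131.38°.
Leg 2: from (-86.98°, -131.38°), δ = 2277678/6371000 = 0.357507 rad, θ = 250° → φ = -70.35°, λ = 126.59°.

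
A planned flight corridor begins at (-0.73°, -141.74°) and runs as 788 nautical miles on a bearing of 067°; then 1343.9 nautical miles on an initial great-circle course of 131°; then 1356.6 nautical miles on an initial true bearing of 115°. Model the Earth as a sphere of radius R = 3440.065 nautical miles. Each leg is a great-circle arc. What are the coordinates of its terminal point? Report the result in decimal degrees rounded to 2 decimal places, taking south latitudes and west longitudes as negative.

Apply the spherical direct solution leg by leg, carrying full precision between legs.
Leg 1: from (-0.73°, -141.74°), δ = 788/3440.065 = 0.229065 rad, θ = 67° → φ = 4.38°, λ = -129.64°.
Leg 2: from (4.38°, -129.64°), δ = 1343.9/3440.065 = 0.390661 rad, θ = 131° → φ = -10.28°, λ = -112.66°.
Leg 3: from (-10.28°, -112.66°), δ = 1356.6/3440.065 = 0.394353 rad, θ = 115° → φ = -18.94°, λ = -91.06°.

latitude -18.94°, longitude -91.06°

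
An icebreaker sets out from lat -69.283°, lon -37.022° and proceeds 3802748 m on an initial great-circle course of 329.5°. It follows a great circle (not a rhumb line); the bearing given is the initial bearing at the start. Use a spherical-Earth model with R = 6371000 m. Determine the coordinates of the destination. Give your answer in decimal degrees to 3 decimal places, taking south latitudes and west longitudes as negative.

latitude -37.034°, longitude -57.960°

The arc subtends δ = 3802748/6371000 = 0.596884 rad at the centre.
With φ₁ = -69.283° = -1.209216 rad and θ = 329.5° = 5.750860 rad:
Destination latitude: φ₂ = arcsin( sin φ₁ cos δ + cos φ₁ sin δ cos θ ) = arcsin(-0.602290) = -37.034°.
Then Δλ = atan2(-0.100915, 0.263745) = -0.365438 rad, from sin θ sin δ cos φ₁ over cos δ − sin φ₁ sin φ₂.
Hence λ₂ = -37.022° + -20.938° = -57.960°.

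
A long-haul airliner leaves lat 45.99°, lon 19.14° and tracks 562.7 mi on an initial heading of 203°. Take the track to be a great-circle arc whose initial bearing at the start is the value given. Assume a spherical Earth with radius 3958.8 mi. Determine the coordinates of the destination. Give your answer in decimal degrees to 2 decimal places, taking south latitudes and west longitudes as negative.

latitude 38.42°, longitude 15.09°

Central angle δ = d/R = 0.142139 rad.
Start latitude φ₁ = 0.802677 rad; initial bearing θ = 3.543018 rad.
Applying the spherical law of cosines for sides, sin φ₂ = sin φ₁ cos δ + cos φ₁ sin δ cos θ = 0.621366, so φ₂ = 38.42°.
Δλ = atan2( sin θ sin δ cos φ₁ , cos δ − sin φ₁ sin φ₂ ) = atan2(-0.038457, 0.543017) = -0.070703 rad = -4.05°.
λ₂ = λ₁ + Δλ = 15.09°.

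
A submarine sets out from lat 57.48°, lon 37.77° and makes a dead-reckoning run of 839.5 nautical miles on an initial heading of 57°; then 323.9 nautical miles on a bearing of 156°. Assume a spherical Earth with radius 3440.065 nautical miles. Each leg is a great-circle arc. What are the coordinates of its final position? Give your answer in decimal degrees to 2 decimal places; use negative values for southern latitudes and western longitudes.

Apply the spherical direct solution leg by leg, carrying full precision between legs.
Leg 1: from (57.48°, 37.77°), δ = 839.5/3440.065 = 0.244036 rad, θ = 57° → φ = 62.74°, λ = 64.03°.
Leg 2: from (62.74°, 64.03°), δ = 323.9/3440.065 = 0.094155 rad, θ = 156° → φ = 57.75°, λ = 68.14°.

latitude 57.75°, longitude 68.14°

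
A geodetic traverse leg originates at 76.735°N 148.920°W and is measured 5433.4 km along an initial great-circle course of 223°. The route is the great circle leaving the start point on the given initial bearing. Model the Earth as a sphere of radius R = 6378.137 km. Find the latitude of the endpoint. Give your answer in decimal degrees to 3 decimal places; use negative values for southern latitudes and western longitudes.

latitude 30.979°

Angular distance δ = d/R = 5433.4 / 6378.137 = 0.851879 rad.
Start latitude φ₁ = 1.339278 rad; initial bearing θ = 3.892084 rad.
Destination latitude: φ₂ = arcsin( sin φ₁ cos δ + cos φ₁ sin δ cos θ ) = arcsin(0.514717) = 30.979°.
For the longitude increment, Δλ = atan2( sin θ sin δ cos φ₁, cos δ − sin φ₁ sin φ₂ ) = atan2(-0.117760, 0.157587) = -36.770°.
λ₂ = -148.920° + -36.770° = -185.690°, normalized to (−180°, 180°] → 174.310°.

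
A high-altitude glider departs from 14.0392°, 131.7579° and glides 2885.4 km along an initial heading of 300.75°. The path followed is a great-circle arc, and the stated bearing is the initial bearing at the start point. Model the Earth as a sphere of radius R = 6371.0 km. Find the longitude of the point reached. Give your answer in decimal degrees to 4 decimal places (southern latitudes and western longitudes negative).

δ = 2885.4/6371 = 0.452896 rad (25.9490°).
Converting: φ₁ = 0.245030 rad, θ = 5.249078 rad.
Applying the spherical law of cosines for sides, sin φ₂ = sin φ₁ cos δ + cos φ₁ sin δ cos θ = 0.435174, so φ₂ = 25.7963°.
Then Δλ = atan2(-0.364819, 0.793617) = -0.430884 rad, from sin θ sin δ cos φ₁ over cos δ − sin φ₁ sin φ₂.
Hence λ₂ = 131.7579° + -24.6878° = 107.0701°.

longitude 107.0701°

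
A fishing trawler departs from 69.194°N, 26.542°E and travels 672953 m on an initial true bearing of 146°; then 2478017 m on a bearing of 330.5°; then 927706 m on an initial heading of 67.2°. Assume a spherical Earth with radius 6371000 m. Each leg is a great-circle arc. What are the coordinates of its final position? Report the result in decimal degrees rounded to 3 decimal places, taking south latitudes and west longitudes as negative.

latitude 77.993°, longitude 14.679°

Apply the spherical direct solution leg by leg, carrying full precision between legs.
Leg 1: from (69.194°, 26.542°), δ = 672953/6371000 = 0.105628 rad, θ = 146° → φ = 63.966°, λ = 34.262°.
Leg 2: from (63.966°, 34.262°), δ = 2478017/6371000 = 0.388953 rad, θ = 330.5° → φ = 77.496°, λ = -25.338°.
Leg 3: from (77.496°, -25.338°), δ = 927706/6371000 = 0.145614 rad, θ = 67.2° → φ = 77.993°, λ = 14.679°.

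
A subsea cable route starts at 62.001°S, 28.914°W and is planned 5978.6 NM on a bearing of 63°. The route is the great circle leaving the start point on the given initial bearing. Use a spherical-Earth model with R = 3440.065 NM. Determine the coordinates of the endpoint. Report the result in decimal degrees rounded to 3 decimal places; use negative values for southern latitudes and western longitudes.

latitude 20.919°, longitude 41.237°

The arc subtends δ = 5978.6/3440.065 = 1.737932 rad at the centre.
With φ₁ = -62.001° = -1.082122 rad and θ = 63° = 1.099557 rad:
Destination latitude: φ₂ = arcsin( sin φ₁ cos δ + cos φ₁ sin δ cos θ ) = arcsin(0.357046) = 20.919°.
Δλ = atan2( sin θ sin δ cos φ₁ , cos δ − sin φ₁ sin φ₂ ) = atan2(0.412460, 0.148897) = 1.224357 rad = 70.151°.
λ₂ = -28.914° + 70.151° = 41.237°.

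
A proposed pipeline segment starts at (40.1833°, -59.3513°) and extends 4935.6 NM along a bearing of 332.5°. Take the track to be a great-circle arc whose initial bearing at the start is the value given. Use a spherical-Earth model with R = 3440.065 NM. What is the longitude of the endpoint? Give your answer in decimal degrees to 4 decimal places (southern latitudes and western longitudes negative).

longitude 165.2794°

Angular distance δ = d/R = 4935.6 / 3440.065 = 1.434740 rad.
With φ₁ = 40.1833° = 0.701331 rad and θ = 332.5° = 5.803220 rad:
Destination latitude: φ₂ = arcsin( sin φ₁ cos δ + cos φ₁ sin δ cos θ ) = arcsin(0.758917) = 49.3688°.
Then Δλ = atan2(-0.349509, -0.354043) = -2.362640 rad, from sin θ sin δ cos φ₁ over cos δ − sin φ₁ sin φ₂.
λ₂ = -59.3513° + -135.3693° = -194.7206°, normalized to (−180°, 180°] → 165.2794°.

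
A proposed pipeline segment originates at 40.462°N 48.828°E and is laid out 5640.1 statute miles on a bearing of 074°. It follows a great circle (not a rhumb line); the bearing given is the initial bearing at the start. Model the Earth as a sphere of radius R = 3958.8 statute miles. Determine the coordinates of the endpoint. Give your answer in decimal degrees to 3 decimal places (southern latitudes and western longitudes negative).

Central angle δ = d/R = 1.424699 rad.
Start latitude φ₁ = 0.706195 rad; initial bearing θ = 1.291544 rad.
Destination latitude: φ₂ = arcsin( sin φ₁ cos δ + cos φ₁ sin δ cos θ ) = arcsin(0.301953) = 17.575°.
For the longitude increment, Δλ = atan2( sin θ sin δ cos φ₁, cos δ − sin φ₁ sin φ₂ ) = atan2(0.723572, -0.050372) = 93.982°.
λ₂ = 48.828° + 93.982° = 142.810°.

latitude 17.575°, longitude 142.810°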